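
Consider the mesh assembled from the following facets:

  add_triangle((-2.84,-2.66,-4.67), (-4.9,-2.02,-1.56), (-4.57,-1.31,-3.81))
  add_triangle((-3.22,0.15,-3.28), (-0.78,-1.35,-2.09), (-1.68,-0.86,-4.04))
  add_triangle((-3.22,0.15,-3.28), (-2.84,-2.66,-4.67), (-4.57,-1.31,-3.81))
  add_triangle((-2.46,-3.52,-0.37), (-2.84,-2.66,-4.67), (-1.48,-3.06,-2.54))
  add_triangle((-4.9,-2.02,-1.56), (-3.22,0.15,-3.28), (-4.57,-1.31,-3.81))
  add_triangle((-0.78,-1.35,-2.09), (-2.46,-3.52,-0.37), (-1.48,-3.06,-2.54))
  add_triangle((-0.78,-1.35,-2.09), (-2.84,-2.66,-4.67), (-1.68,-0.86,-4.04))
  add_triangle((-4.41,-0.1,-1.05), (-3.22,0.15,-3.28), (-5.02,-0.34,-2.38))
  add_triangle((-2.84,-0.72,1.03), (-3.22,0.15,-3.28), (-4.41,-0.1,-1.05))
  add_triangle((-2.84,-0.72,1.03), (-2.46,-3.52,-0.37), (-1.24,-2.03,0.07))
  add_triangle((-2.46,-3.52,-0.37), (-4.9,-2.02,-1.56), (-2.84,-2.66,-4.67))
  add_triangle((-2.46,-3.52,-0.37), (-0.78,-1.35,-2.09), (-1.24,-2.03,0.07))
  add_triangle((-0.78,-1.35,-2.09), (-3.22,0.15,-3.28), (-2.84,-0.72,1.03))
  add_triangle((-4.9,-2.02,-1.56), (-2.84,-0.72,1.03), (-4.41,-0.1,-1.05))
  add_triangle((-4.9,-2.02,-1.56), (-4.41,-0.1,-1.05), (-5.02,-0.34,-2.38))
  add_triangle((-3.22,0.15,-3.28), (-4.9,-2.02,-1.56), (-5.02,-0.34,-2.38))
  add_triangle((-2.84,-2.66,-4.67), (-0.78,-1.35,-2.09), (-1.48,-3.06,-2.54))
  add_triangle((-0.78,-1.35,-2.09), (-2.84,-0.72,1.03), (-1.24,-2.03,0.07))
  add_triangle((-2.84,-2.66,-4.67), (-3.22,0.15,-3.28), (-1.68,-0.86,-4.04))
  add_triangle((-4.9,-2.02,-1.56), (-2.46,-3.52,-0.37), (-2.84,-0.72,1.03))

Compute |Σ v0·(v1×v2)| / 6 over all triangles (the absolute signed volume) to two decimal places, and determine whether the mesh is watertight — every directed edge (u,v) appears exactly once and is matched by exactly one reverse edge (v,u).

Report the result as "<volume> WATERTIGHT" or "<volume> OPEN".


28.26 WATERTIGHT

Per-triangle v0·(v1×v2)/6:
  t1: +4.6294
  t2: -1.0802
  t3: +2.7189
  t4: +2.9729
  t5: +1.7846
  t6: -0.5399
  t7: +0.6472
  t8: +0.6120
  t9: -0.9314
  t10: +0.5044
  t11: +8.2092
  t12: +0.2314
  t13: -3.5112
  t14: +2.5834
  t15: +1.5969
  t16: +2.2415
  t17: +0.6085
  t18: -1.7198
  t19: +2.5948
  t20: +4.1103
Σ = +28.2628 → |volume| = 28.26

Directed edges: 60 total, each appears once with its reverse present → watertight.


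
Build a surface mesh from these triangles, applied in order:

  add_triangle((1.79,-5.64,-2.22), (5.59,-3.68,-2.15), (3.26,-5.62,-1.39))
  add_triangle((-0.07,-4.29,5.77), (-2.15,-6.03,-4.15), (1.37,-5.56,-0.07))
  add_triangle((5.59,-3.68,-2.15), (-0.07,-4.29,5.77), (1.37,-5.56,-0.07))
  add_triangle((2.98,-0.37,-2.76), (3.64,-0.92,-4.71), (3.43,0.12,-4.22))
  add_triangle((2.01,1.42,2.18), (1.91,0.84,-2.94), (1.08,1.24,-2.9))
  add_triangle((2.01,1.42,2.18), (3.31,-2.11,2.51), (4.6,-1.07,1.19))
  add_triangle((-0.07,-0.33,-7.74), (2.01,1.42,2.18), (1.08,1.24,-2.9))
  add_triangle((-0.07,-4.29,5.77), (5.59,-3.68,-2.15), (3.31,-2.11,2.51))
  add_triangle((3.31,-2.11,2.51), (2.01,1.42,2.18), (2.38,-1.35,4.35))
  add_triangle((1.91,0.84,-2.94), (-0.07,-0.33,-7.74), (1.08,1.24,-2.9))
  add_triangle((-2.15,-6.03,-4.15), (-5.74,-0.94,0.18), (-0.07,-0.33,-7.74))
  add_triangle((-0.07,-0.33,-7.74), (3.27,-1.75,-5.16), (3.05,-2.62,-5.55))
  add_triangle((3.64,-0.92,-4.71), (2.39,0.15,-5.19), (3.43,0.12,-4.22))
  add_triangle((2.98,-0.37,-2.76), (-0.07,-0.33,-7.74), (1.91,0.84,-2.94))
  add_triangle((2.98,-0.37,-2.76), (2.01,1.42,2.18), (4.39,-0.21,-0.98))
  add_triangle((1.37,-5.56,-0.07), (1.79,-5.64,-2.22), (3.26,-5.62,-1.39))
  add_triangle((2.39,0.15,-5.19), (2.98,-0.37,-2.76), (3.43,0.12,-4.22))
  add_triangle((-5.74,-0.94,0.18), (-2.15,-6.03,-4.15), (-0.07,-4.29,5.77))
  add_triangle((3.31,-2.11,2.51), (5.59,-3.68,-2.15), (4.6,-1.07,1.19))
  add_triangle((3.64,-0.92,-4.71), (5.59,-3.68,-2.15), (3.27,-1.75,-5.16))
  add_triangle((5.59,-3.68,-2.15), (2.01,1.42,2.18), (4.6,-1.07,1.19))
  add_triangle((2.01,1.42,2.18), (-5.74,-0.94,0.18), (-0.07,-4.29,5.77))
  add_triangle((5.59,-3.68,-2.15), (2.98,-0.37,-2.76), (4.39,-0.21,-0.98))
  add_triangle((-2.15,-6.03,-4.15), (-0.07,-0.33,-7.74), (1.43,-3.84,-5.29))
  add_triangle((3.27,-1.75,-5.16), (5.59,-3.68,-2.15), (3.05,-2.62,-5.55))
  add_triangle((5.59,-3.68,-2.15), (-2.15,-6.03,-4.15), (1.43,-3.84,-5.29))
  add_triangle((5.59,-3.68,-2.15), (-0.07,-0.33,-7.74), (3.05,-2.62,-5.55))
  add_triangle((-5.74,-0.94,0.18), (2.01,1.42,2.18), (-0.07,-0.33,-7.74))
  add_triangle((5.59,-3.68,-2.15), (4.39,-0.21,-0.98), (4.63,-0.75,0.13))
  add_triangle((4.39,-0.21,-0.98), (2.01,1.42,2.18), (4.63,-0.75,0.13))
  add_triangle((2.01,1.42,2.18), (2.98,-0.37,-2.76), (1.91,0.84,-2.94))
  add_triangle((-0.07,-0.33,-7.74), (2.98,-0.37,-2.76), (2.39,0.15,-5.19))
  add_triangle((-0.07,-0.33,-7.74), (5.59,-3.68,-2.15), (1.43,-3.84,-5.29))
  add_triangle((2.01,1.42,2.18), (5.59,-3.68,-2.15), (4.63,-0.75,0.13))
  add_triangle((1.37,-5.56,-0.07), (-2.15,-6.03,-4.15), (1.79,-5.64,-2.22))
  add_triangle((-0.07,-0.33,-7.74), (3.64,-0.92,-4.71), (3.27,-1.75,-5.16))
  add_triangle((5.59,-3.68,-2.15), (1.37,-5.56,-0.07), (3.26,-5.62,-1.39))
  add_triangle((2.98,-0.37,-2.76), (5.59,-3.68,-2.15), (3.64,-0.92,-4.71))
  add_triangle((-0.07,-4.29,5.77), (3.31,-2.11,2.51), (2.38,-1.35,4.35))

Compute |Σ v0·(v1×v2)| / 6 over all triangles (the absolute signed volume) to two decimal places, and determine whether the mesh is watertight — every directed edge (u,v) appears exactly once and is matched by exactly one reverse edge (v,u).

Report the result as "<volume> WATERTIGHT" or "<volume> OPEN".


Per-triangle v0·(v1×v2)/6:
  t1: +4.3909
  t2: +23.8772
  t3: +23.0779
  t4: +0.6055
  t5: +1.4956
  t6: +4.0986
  t7: -1.6074
  t8: +15.6522
  t9: +3.7325
  t10: +2.0291
  t11: +40.7694
  t12: +4.0784
  t13: +1.3557
  t14: +4.3724
  t15: +1.8863
  t16: +3.2450
  t17: -0.5755
  t18: +48.5924
  t19: +6.7117
  t20: +4.1254
  t21: +2.1754
  t22: +15.2001
  t23: +5.0802
  t24: +21.0081
  t25: +3.8676
  t26: +19.4392
  t27: -2.8959
  t28: +7.3960
  t29: +3.2542
  t30: +2.3073
  t31: +3.1332
  t32: -2.2324
  t33: +19.3140
  t34: +1.4390
  t35: +8.7516
  t36: +4.1913
  t37: +2.0697
  t38: +2.6891
  t39: +6.6233
Σ = +314.7241 → |volume| = 314.72

Directed edges: 117 total; 9 unmatched, e.g. (1.79,-5.64,-2.22)→(5.59,-3.68,-2.15) → open.

314.72 OPEN


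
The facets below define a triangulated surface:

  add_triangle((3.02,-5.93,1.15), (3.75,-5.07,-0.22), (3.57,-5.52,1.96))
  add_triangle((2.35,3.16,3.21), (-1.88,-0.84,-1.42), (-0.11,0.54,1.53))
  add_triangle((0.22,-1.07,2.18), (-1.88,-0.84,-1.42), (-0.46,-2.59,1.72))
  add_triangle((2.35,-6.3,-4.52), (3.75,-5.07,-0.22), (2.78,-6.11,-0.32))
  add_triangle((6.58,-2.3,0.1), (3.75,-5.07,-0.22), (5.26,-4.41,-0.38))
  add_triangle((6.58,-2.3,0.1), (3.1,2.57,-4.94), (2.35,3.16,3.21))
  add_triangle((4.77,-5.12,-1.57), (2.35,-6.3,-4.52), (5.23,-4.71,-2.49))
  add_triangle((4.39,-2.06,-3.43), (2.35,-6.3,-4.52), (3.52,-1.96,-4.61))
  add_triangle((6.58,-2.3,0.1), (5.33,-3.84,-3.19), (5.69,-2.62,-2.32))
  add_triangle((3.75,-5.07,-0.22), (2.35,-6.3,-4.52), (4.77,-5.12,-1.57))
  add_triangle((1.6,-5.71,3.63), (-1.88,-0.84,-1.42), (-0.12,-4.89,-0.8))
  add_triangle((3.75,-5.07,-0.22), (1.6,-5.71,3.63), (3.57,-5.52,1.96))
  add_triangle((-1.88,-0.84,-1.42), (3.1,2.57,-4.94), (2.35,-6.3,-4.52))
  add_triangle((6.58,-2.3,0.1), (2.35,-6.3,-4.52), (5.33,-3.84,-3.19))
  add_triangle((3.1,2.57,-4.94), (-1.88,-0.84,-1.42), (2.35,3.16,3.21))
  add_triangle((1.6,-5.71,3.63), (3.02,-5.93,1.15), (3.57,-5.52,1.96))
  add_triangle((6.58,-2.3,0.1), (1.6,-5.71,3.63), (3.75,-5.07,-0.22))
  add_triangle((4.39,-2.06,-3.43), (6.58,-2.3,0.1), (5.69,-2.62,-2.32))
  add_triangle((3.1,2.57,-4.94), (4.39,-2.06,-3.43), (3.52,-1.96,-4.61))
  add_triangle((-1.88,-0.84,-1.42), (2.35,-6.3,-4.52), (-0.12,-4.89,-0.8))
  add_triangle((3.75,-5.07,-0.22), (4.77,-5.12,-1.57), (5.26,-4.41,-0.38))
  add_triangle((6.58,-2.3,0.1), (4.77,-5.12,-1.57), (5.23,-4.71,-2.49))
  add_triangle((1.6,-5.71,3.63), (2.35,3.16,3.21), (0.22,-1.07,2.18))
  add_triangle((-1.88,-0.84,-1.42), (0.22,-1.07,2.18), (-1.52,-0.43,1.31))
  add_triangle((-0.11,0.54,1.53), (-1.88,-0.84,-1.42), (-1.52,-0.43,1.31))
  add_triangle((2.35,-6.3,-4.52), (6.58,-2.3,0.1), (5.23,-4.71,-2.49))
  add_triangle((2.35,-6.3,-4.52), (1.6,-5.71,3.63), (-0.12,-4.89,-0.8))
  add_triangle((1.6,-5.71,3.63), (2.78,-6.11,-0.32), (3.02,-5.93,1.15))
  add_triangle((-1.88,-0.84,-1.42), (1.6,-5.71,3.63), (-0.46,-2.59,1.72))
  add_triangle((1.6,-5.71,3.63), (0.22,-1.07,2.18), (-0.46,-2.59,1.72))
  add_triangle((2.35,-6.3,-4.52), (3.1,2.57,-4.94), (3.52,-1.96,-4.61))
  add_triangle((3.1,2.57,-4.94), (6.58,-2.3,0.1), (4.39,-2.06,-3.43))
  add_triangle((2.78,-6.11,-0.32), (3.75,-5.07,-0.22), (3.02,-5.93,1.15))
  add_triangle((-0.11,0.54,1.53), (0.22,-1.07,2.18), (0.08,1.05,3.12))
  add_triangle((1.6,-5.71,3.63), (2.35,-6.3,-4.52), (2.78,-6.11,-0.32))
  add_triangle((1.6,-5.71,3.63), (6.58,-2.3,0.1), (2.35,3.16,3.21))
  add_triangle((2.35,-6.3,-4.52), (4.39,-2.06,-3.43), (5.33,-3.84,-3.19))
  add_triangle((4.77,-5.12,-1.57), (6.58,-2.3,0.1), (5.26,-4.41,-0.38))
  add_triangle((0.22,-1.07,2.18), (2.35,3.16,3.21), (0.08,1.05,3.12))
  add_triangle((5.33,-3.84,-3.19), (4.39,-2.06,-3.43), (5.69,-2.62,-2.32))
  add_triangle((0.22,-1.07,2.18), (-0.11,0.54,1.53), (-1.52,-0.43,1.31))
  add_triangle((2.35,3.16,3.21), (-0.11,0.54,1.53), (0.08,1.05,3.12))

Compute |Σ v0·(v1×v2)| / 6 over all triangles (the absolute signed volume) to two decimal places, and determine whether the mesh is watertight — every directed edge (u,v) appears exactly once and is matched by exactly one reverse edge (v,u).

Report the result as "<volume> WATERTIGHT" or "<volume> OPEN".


249.44 WATERTIGHT

Per-triangle v0·(v1×v2)/6:
  t1: +1.9292
  t2: +0.8016
  t3: +0.7478
  t4: +6.1340
  t5: +1.1150
  t6: +34.4939
  t7: +5.0000
  t8: +6.4667
  t9: +2.9535
  t10: +6.1581
  t11: +5.0976
  t12: -3.1954
  t13: +19.1064
  t14: +9.7758
  t15: +5.3468
  t16: +3.0417
  t17: +16.4294
  t18: +1.0332
  t19: +6.0443
  t20: +7.9058
  t21: +2.1191
  t22: +4.5381
  t23: +5.0144
  t24: +1.0570
  t25: +0.3278
  t26: -1.0397
  t27: +14.2651
  t28: +2.7723
  t29: +2.3529
  t30: +1.6868
  t31: +6.2123
  t32: +16.8846
  t33: +2.1316
  t34: +0.1378
  t35: +6.3247
  t36: +33.6739
  t37: +6.3347
  t38: +2.8902
  t39: +2.3043
  t40: +2.1181
  t41: +0.7545
  t42: +0.1910
Σ = +249.4369 → |volume| = 249.44

Directed edges: 126 total, each appears once with its reverse present → watertight.


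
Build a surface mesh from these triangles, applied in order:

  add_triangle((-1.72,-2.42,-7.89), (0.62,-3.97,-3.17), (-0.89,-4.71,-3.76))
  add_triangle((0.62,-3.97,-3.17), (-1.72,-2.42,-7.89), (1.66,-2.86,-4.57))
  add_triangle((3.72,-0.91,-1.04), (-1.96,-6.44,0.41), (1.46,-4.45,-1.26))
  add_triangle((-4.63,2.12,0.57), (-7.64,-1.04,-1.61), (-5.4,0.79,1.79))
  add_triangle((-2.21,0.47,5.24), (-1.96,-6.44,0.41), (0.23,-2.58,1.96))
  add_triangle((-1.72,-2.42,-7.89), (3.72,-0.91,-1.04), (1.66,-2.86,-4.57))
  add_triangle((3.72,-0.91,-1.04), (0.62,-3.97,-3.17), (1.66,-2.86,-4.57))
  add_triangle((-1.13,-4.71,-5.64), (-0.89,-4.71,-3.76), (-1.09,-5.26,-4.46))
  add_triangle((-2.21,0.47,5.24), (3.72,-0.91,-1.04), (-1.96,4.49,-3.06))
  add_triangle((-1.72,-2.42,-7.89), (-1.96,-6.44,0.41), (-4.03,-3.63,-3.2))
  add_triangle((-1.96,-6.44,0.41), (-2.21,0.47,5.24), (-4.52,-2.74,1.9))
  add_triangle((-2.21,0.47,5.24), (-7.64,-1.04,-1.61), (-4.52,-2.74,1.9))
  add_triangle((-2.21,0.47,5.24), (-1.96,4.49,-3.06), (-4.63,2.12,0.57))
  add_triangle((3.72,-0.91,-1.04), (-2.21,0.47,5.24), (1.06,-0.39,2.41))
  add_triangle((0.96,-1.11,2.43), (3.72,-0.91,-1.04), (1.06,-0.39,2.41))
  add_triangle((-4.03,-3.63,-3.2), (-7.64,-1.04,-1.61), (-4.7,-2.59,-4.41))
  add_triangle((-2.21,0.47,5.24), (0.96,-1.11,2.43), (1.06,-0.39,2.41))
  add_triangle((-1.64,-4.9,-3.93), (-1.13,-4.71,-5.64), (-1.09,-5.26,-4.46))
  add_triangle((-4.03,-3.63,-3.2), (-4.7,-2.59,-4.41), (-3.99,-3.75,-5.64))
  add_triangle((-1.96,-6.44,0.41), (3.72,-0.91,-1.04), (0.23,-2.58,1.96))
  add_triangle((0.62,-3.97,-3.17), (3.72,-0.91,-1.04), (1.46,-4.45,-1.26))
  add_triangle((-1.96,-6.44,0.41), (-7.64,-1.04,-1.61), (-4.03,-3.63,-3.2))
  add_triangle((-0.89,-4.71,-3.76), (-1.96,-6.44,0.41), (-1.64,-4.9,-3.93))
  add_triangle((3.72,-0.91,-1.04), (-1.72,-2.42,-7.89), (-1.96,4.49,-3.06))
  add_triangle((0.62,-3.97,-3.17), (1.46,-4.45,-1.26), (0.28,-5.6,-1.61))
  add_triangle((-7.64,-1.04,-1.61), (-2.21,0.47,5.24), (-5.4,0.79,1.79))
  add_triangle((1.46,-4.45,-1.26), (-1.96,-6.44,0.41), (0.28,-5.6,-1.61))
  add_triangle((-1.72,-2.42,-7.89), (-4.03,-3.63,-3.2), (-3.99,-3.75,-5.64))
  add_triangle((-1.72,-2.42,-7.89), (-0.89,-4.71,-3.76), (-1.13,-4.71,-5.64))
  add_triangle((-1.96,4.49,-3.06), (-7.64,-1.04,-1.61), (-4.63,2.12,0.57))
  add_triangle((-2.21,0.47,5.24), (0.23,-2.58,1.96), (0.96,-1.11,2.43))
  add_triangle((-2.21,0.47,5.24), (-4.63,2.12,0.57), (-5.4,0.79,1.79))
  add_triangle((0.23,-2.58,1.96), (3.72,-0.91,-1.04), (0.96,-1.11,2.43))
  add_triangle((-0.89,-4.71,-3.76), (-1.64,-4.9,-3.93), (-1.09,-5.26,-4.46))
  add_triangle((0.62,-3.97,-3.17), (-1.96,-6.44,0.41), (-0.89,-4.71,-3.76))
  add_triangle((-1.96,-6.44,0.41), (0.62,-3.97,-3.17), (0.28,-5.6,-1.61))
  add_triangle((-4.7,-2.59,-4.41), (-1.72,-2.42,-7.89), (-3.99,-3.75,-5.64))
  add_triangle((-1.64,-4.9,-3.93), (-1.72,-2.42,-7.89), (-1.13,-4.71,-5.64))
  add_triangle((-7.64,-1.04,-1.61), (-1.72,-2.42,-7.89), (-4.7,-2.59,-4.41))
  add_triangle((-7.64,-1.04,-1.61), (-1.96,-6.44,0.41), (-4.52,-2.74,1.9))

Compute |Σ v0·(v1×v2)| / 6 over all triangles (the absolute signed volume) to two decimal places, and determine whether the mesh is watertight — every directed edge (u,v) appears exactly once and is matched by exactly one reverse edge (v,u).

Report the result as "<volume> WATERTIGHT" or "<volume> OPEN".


Per-triangle v0·(v1×v2)/6:
  t1: +6.4092
  t2: +7.9567
  t3: +3.3043
  t4: +7.2521
  t5: +10.2778
  t6: +5.5041
  t7: +5.1610
  t8: +0.0926
  t9: +11.3352
  t10: +21.6344
  t11: +16.4918
  t12: +18.2365
  t13: +12.3918
  t14: +0.2561
  t15: +1.2498
  t16: +7.5797
  t17: +1.3574
  t18: +0.9318
  t19: +2.7996
  t20: +8.9003
  t21: +5.5877
  t22: +21.7074
  t23: +3.1224
  t24: +27.1690
  t25: +2.3507
  t26: +8.2062
  t27: +2.6533
  t28: +0.7618
  t29: -0.7410
  t30: +18.6319
  t31: +3.5516
  t32: +5.9797
  t33: +3.1238
  t34: +0.1449
  t35: +5.9702
  t36: +3.4310
  t37: +5.4397
  t38: +3.5530
  t39: +9.1751
  t40: +20.1956
Σ = +299.1362 → |volume| = 299.14

Directed edges: 120 total; 6 unmatched, e.g. (-1.72,-2.42,-7.89)→(-1.96,-6.44,0.41) → open.

299.14 OPEN


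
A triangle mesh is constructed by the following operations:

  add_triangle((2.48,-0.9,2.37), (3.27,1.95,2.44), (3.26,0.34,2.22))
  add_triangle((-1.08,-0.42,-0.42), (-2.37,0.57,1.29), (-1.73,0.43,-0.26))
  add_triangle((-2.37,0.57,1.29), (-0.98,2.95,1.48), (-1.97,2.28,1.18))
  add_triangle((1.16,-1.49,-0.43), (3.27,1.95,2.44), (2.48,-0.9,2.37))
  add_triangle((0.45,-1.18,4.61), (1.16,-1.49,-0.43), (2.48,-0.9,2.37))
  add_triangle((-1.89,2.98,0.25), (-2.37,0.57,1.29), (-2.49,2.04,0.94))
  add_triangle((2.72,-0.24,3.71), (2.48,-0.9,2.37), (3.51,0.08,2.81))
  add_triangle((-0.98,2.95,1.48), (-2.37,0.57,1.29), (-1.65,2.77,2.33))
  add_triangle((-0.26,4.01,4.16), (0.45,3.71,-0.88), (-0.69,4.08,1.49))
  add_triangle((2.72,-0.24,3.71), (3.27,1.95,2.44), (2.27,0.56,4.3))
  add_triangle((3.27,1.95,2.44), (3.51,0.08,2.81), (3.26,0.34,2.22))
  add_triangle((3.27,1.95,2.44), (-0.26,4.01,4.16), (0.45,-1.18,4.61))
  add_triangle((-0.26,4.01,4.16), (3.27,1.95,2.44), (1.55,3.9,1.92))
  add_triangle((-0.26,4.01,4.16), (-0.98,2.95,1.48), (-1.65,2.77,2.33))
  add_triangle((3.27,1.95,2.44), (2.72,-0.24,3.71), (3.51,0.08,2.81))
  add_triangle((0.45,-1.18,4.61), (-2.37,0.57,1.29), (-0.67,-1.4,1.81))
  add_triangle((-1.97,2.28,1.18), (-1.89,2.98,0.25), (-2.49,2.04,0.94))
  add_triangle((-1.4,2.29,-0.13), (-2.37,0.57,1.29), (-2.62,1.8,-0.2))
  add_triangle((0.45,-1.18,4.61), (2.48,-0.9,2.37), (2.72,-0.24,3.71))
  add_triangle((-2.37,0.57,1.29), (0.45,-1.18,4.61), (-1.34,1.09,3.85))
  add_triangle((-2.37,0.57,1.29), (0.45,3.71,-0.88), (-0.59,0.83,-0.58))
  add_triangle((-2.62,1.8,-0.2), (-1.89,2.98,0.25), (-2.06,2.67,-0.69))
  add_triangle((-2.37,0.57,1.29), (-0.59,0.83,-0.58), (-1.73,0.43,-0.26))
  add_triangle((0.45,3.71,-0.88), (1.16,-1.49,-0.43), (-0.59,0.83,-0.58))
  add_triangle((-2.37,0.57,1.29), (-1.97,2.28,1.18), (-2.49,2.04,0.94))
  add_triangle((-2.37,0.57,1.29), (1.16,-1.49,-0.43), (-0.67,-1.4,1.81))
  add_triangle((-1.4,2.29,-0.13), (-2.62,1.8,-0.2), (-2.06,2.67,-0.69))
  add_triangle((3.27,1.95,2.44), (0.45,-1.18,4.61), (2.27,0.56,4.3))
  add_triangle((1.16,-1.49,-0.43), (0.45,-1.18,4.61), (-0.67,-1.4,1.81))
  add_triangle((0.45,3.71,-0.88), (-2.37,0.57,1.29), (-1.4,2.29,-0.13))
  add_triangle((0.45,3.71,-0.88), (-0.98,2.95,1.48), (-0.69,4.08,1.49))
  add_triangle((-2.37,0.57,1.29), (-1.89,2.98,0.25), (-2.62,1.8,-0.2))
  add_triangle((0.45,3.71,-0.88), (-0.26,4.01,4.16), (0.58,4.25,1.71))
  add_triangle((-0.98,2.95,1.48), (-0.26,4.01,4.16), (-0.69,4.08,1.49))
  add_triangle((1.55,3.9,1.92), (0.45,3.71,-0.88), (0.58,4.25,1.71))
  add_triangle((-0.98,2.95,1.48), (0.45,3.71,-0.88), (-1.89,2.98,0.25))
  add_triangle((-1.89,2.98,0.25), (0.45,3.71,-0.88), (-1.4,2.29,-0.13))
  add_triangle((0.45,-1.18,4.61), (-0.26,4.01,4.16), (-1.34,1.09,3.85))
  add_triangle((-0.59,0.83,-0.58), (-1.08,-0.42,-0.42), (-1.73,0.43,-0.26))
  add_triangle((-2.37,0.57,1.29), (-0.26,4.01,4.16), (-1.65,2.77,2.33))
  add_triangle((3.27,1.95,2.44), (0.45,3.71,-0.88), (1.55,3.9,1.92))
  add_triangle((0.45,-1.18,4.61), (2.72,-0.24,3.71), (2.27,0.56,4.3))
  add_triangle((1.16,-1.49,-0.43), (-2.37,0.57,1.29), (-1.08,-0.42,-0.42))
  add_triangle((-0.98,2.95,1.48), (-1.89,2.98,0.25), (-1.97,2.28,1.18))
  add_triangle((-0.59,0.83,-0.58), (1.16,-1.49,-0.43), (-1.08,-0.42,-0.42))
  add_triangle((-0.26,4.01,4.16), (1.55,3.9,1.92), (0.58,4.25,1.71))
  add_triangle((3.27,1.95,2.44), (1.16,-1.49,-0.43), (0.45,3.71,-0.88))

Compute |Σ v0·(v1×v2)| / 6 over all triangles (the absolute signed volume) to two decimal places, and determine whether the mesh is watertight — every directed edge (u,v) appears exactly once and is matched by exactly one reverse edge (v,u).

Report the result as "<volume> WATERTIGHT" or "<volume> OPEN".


Per-triangle v0·(v1×v2)/6:
  t1: -0.7297
  t2: +0.3282
  t3: +0.5598
  t4: +2.2974
  t5: +2.4935
  t6: +0.0290
  t7: +0.7896
  t8: +0.6479
  t9: +2.6104
  t10: +1.9179
  t11: +0.4001
  t12: +13.1391
  t13: +5.3282
  t14: +1.2665
  t15: +1.6499
  t16: +2.3819
  t17: +0.3873
  t18: -0.8424
  t19: +1.7575
  t20: +2.7934
  t21: +1.1865
  t22: +0.6072
  t23: +0.3217
  t24: +0.6522
  t25: +0.3576
  t26: +0.5672
  t27: -0.2963
  t28: -0.2084
  t29: +1.9060
  t30: -0.8554
  t31: +0.4361
  t32: +1.2622
  t33: +1.4583
  t34: +0.9964
  t35: +1.6965
  t36: +2.2430
  t37: +0.4174
  t38: +5.6281
  t39: +0.1483
  t40: +1.5342
  t41: +3.4036
  t42: +1.9996
  t43: +0.5362
  t44: +0.7583
  t45: +0.2905
  t46: +2.0365
  t47: +3.8757
Σ = +72.1647 → |volume| = 72.16

Directed edges: 141 total; 9 unmatched, e.g. (3.26,0.34,2.22)→(2.48,-0.9,2.37) → open.

72.16 OPEN


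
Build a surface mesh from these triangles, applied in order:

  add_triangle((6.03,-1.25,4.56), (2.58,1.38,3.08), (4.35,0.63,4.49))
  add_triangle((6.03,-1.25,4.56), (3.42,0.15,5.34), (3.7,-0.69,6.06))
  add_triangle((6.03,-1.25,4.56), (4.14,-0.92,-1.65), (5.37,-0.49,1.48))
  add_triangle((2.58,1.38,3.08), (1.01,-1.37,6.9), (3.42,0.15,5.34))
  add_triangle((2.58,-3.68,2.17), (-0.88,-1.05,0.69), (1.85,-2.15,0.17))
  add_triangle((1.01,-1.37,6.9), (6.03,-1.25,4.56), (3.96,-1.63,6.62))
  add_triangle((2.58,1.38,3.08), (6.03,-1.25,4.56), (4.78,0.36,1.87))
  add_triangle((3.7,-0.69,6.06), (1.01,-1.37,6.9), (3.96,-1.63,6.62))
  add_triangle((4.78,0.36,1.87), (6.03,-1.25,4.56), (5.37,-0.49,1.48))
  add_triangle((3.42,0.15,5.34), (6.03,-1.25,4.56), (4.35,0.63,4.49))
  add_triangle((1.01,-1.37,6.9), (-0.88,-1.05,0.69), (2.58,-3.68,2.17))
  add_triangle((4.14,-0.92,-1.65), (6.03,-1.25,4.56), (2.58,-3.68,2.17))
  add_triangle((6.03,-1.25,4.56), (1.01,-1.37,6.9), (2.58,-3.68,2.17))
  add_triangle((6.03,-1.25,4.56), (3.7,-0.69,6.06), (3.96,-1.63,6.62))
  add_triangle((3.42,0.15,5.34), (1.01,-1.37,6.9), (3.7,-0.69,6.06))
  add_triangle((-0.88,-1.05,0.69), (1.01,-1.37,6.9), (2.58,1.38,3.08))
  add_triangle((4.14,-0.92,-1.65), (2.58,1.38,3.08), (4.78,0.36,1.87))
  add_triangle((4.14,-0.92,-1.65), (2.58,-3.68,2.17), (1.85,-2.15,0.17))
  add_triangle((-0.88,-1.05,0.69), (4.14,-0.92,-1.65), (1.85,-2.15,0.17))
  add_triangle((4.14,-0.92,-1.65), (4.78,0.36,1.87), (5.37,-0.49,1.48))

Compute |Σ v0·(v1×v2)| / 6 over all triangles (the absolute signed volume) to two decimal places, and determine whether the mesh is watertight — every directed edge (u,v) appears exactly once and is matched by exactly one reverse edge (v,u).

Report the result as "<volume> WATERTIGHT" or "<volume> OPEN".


73.66 OPEN

Per-triangle v0·(v1×v2)/6:
  t1: +0.5722
  t2: +2.6028
  t3: +3.1545
  t4: +3.0792
  t5: +1.0733
  t6: -0.7609
  t7: +4.8903
  t8: +2.7862
  t9: +2.4112
  t10: +3.2028
  t11: +6.0409
  t12: +15.1251
  t13: +19.1406
  t14: +2.9330
  t15: +2.3579
  t16: +0.0112
  t17: +1.0565
  t18: +1.8925
  t19: +0.3727
  t20: +1.7206
Σ = +73.6624 → |volume| = 73.66

Directed edges: 60 total; 6 unmatched, e.g. (2.58,1.38,3.08)→(4.35,0.63,4.49) → open.


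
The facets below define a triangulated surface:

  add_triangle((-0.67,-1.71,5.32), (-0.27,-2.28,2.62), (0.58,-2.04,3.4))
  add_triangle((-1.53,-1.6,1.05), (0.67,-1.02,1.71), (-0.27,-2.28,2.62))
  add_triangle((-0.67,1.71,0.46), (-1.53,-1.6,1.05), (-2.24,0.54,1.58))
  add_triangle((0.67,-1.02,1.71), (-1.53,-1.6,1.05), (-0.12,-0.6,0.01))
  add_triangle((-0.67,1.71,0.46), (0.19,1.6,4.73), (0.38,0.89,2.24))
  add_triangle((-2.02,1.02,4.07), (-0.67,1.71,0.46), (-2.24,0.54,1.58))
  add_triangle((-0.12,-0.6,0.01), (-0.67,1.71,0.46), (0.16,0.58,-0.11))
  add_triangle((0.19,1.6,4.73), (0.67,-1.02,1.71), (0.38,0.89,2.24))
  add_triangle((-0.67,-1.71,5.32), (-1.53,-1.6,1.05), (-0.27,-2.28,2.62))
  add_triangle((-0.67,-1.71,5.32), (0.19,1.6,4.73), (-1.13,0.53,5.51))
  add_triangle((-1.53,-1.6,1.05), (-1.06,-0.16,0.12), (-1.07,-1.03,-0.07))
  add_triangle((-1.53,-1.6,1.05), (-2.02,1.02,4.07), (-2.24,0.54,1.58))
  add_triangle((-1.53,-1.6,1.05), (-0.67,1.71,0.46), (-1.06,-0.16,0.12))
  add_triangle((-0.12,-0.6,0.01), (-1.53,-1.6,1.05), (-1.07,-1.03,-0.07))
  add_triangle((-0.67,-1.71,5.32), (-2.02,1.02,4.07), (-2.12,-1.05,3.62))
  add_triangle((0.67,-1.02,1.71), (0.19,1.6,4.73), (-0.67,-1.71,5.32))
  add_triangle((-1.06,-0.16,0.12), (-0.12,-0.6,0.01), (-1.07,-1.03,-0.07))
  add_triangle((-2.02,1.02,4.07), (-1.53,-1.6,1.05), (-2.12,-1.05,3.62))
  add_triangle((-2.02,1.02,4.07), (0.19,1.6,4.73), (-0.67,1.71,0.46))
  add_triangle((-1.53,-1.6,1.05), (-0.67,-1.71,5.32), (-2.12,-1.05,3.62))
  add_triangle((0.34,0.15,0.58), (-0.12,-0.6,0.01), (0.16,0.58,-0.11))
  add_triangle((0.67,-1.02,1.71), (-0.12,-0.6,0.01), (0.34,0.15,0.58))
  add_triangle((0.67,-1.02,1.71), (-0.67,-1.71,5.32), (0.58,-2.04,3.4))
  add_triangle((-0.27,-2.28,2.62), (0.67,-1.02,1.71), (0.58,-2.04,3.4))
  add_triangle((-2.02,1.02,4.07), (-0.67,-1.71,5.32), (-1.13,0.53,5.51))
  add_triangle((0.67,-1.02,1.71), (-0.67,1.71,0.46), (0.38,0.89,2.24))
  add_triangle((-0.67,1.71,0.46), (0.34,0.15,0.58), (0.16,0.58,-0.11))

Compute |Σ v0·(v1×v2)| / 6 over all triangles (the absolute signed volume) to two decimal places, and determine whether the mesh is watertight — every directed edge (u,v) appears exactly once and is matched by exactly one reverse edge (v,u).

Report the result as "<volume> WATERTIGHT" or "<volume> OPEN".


Per-triangle v0·(v1×v2)/6:
  t1: +1.2350
  t2: -0.0370
  t3: +0.0261
  t4: +0.2943
  t5: +0.4272
  t6: +1.5317
  t7: +0.0080
  t8: +0.4282
  t9: +1.8491
  t10: +2.8095
  t11: +0.1808
  t12: +1.9385
  t13: +0.3735
  t14: +0.0990
  t15: +3.2835
  t16: +2.7772
  t17: -0.0191
  t18: +0.9308
  t19: +2.8692
  t20: +2.0036
  t21: +0.0057
  t22: +0.0016
  t23: +0.3231
  t24: +0.1493
  t25: +2.1754
  t26: -0.2580
  t27: +0.0898
Σ = +25.4957 → |volume| = 25.50

Directed edges: 81 total; 9 unmatched, e.g. (-0.12,-0.6,0.01)→(-0.67,1.71,0.46) → open.

25.50 OPEN


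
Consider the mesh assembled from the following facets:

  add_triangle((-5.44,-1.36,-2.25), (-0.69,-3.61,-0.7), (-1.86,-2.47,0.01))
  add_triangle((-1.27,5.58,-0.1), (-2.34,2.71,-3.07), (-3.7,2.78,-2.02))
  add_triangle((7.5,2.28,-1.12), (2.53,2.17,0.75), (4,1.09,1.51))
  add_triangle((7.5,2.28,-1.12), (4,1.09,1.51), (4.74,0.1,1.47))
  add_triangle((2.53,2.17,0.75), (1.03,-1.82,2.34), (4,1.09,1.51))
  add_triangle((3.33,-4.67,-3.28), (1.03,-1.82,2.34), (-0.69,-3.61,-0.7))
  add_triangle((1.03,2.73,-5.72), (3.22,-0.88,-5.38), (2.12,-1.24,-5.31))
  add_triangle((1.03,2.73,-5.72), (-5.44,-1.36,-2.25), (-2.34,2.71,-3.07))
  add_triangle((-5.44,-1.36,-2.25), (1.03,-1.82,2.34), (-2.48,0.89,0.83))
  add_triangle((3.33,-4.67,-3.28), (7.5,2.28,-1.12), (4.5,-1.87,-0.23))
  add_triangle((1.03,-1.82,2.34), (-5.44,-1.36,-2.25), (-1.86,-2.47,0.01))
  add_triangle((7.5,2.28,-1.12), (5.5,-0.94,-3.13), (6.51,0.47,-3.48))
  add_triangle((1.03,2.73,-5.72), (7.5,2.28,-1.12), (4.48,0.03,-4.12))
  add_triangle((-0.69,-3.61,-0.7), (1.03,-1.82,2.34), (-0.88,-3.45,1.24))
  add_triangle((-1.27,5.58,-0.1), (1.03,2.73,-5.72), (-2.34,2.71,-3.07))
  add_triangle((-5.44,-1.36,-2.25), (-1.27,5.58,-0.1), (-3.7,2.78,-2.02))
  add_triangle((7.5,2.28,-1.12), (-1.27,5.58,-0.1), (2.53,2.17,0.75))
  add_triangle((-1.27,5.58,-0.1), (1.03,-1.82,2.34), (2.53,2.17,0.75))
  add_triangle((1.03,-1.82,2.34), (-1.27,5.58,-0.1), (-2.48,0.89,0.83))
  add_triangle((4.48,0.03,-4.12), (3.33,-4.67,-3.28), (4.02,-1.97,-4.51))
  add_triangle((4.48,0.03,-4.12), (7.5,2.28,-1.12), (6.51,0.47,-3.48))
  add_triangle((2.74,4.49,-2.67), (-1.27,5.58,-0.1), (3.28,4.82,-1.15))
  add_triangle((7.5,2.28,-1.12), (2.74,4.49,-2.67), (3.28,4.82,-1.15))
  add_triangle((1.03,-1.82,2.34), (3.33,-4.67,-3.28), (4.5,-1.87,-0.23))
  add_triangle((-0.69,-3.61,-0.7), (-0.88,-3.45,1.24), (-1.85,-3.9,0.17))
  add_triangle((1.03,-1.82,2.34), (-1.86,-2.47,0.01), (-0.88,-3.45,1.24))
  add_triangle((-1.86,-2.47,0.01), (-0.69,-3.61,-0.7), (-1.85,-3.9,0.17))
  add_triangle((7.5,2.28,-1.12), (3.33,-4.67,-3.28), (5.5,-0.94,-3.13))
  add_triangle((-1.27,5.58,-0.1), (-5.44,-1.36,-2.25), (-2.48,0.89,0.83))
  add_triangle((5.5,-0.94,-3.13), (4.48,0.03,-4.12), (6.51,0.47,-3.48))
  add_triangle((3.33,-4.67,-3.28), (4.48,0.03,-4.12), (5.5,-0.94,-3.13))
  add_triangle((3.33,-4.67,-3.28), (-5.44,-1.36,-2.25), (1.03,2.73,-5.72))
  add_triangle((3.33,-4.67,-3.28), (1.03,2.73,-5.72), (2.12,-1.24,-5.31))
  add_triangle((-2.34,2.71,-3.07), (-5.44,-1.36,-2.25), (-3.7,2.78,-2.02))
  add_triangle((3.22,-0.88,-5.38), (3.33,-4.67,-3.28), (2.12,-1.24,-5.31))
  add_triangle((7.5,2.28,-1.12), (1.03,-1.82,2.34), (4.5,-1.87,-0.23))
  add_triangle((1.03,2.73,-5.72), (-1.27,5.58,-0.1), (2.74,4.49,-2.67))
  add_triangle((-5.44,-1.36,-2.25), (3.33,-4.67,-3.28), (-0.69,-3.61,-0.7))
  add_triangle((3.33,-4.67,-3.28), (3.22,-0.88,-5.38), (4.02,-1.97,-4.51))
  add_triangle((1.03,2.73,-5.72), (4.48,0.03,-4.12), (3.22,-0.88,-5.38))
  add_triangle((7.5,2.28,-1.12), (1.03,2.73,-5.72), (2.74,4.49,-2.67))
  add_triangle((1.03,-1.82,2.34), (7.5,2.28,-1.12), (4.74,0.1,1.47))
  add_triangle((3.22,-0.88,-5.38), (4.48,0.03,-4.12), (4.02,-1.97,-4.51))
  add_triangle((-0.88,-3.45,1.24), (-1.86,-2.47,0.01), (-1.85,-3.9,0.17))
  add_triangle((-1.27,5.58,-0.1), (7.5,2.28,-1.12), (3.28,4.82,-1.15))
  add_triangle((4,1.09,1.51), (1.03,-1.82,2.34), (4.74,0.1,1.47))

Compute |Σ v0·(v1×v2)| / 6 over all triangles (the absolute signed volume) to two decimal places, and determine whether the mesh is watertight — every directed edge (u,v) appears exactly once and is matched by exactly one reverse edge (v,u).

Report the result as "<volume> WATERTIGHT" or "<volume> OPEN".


312.98 WATERTIGHT

Per-triangle v0·(v1×v2)/6:
  t1: +3.1825
  t2: +5.4615
  t3: +3.8678
  t4: +3.1893
  t5: +1.6387
  t6: +8.8101
  t7: +4.2750
  t8: +13.6485
  t9: +6.1158
  t10: +14.4025
  t11: +2.0115
  t12: +3.8333
  t13: +19.6929
  t14: +1.9400
  t15: +13.7285
  t16: +4.0469
  t17: +8.9180
  t18: +6.0371
  t19: +5.3715
  t20: +2.5241
  t21: +2.3343
  t22: +6.8199
  t23: +7.7857
  t24: +9.1436
  t25: +1.1457
  t26: +0.4381
  t27: +0.4485
  t28: +7.3126
  t29: +9.3405
  t30: +2.4423
  t31: +6.9137
  t32: +41.1025
  t33: -2.9384
  t34: +5.5987
  t35: +4.3770
  t36: +8.9152
  t37: +15.8639
  t38: +12.4468
  t39: +3.3847
  t40: +8.1308
  t41: +18.6145
  t42: +1.6269
  t43: +3.0591
  t44: +0.4395
  t45: +3.5393
  t46: +1.9973
Σ = +312.9781 → |volume| = 312.98

Directed edges: 138 total, each appears once with its reverse present → watertight.


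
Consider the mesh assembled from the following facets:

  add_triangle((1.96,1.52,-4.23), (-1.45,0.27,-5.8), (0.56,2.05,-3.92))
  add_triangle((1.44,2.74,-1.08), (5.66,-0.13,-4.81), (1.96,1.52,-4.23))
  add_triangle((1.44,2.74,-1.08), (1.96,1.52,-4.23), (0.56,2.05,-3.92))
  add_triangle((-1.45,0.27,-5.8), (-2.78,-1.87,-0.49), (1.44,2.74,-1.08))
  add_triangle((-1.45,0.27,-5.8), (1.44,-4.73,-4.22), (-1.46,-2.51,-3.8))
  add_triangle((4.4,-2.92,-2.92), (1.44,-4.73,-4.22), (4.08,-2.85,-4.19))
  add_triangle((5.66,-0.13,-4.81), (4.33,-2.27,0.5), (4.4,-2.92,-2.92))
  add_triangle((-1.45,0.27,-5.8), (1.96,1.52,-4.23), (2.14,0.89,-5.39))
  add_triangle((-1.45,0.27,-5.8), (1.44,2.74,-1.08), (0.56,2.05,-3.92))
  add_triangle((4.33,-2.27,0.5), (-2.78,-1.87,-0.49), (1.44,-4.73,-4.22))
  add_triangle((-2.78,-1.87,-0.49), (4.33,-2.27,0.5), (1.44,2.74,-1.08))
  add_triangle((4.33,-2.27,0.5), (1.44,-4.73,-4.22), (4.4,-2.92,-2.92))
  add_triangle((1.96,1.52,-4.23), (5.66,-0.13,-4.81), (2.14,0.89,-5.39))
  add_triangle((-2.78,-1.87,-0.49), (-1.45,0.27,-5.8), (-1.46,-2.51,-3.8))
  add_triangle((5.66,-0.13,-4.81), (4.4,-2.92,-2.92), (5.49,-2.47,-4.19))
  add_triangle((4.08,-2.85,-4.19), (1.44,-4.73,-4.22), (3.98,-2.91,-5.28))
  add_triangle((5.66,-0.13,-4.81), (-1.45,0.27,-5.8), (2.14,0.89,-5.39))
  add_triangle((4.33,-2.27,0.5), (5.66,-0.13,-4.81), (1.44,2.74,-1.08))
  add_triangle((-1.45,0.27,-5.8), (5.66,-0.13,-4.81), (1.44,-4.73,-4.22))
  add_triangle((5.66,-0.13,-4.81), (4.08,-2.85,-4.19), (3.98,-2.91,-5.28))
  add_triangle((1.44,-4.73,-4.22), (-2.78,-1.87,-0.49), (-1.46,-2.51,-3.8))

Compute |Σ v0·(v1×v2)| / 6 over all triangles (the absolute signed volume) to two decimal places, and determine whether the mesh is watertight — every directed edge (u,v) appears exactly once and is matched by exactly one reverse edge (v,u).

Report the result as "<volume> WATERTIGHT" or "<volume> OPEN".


126.81 OPEN

Per-triangle v0·(v1×v2)/6:
  t1: +3.4778
  t2: +6.9204
  t3: +2.5080
  t4: +3.7809
  t5: +8.9091
  t6: +3.7622
  t7: +9.4374
  t8: +2.5963
  t9: +0.9171
  t10: +10.0479
  t11: -3.4189
  t12: +7.8927
  t13: +3.0007
  t14: +5.9693
  t15: +0.5468
  t16: +2.7783
  t17: +5.4327
  t18: +11.2282
  t19: +31.8272
  t20: +3.0126
  t21: +6.1868
Σ = +126.8135 → |volume| = 126.81

Directed edges: 63 total; 7 unmatched, e.g. (4.08,-2.85,-4.19)→(4.4,-2.92,-2.92) → open.


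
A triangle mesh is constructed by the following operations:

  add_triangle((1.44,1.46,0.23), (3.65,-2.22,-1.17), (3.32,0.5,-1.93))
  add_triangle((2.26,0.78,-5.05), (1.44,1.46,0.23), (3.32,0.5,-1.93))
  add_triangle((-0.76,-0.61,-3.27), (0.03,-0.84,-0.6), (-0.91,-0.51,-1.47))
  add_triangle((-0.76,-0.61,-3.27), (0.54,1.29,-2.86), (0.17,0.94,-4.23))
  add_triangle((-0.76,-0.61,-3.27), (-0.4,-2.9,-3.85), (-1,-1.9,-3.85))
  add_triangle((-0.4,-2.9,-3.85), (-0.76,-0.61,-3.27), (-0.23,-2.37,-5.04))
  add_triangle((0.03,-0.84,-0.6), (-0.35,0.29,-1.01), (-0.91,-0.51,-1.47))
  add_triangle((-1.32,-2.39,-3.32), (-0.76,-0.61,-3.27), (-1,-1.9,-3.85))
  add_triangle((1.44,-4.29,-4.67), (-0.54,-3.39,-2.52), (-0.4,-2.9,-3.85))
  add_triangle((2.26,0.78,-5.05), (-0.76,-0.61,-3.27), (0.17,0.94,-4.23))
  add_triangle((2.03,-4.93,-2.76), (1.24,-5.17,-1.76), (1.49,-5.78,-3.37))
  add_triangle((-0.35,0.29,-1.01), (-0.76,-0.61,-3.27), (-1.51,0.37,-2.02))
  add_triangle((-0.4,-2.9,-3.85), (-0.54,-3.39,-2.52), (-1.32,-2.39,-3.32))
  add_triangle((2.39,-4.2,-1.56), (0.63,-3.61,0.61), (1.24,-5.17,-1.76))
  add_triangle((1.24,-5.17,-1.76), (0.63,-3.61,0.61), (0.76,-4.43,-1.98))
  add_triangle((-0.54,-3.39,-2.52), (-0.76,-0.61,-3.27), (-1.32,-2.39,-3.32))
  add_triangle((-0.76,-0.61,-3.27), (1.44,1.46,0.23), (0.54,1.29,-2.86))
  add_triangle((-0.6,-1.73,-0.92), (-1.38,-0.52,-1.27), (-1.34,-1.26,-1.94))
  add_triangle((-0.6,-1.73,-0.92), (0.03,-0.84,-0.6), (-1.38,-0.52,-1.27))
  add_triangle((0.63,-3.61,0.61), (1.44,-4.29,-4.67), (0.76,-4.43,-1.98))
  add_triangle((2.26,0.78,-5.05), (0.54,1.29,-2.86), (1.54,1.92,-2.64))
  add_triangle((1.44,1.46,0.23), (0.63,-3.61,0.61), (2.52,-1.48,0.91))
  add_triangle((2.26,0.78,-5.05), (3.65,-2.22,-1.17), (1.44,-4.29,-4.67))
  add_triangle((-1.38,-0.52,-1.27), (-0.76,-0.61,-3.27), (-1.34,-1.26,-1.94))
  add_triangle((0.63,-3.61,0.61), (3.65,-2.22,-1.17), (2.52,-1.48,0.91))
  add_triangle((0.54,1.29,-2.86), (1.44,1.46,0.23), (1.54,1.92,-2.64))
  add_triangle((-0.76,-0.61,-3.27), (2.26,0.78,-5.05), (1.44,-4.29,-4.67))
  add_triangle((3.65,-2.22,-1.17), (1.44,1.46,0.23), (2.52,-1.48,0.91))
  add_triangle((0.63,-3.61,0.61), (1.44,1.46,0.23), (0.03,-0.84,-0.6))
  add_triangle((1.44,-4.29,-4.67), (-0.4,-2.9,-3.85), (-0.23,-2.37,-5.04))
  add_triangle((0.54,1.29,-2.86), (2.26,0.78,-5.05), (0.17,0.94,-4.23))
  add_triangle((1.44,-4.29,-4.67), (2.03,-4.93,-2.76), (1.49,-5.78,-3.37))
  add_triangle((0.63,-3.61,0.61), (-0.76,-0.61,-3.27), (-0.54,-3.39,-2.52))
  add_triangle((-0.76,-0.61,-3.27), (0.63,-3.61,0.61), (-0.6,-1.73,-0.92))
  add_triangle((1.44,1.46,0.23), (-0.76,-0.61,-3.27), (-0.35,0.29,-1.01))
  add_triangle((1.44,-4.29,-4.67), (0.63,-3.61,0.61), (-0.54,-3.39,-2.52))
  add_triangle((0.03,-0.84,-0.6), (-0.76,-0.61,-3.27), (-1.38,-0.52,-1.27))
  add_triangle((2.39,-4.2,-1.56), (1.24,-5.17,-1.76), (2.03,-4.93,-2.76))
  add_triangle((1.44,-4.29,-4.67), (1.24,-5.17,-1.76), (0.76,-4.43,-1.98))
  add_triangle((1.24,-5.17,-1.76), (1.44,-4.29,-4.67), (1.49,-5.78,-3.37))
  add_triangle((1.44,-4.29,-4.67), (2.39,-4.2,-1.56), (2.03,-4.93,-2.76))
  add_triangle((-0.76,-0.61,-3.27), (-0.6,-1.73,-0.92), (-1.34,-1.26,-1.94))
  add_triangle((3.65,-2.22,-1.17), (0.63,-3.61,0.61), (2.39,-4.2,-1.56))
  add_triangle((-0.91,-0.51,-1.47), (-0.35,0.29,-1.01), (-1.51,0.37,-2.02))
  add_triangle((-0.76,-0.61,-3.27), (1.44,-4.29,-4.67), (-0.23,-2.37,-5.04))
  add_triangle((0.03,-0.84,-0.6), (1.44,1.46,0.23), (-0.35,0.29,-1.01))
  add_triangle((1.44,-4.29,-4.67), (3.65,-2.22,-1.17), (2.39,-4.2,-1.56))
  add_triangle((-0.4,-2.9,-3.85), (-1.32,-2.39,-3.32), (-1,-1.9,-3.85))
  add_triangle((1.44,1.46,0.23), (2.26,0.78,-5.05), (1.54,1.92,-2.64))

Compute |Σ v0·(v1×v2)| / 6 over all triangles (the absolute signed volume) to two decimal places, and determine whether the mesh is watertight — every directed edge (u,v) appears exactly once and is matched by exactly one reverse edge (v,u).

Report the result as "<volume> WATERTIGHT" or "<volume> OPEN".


67.19 OPEN

Per-triangle v0·(v1×v2)/6:
  t1: +2.2902
  t2: +2.8296
  t3: +0.2473
  t4: +0.0107
  t5: +0.4438
  t6: +0.7338
  t7: -0.1056
  t8: +0.2517
  t9: +1.9808
  t10: +2.1535
  t11: +0.9275
  t12: +0.2244
  t13: +0.9532
  t14: +2.1644
  t15: +0.5753
  t16: -0.9168
  t17: -0.4476
  t18: +0.1806
  t19: -0.1451
  t20: -1.1775
  t21: +1.1977
  t22: -0.0242
  t23: +14.4999
  t24: +0.3938
  t25: +3.3980
  t26: +0.2607
  t27: +8.7680
  t28: +2.4187
  t29: -0.7231
  t30: +1.9076
  t31: +1.0516
  t32: +1.6228
  t33: -0.6842
  t34: +1.1984
  t35: +0.4505
  t36: +4.9596
  t37: -0.4566
  t38: +1.1936
  t39: +1.0038
  t40: -0.2099
  t41: +1.0189
  t42: +0.5661
  t43: +2.9149
  t44: -0.1129
  t45: +0.2139
  t46: -0.2929
  t47: +5.3821
  t48: +0.5830
  t49: +1.5125
Σ = +67.1866 → |volume| = 67.19

Directed edges: 147 total; 9 unmatched, e.g. (3.65,-2.22,-1.17)→(3.32,0.5,-1.93) → open.


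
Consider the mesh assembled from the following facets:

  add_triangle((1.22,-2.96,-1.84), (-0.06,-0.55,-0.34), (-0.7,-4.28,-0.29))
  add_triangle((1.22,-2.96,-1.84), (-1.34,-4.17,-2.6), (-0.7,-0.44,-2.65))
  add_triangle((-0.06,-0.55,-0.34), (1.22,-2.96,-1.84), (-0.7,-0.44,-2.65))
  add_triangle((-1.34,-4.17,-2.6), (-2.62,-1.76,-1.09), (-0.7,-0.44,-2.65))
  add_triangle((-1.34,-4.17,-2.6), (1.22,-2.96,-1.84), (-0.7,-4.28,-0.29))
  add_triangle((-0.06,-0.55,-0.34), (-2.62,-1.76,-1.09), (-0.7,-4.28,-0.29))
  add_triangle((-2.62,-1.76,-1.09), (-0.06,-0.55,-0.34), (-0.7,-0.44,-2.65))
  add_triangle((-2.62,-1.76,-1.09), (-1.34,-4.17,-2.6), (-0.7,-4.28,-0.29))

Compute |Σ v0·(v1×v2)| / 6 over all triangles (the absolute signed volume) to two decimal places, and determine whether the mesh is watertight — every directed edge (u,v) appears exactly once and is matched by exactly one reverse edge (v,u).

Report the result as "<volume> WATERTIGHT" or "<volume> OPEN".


12.24 WATERTIGHT

Per-triangle v0·(v1×v2)/6:
  t1: -0.3330
  t2: +3.5826
  t3: -0.3369
  t4: +3.3949
  t5: +3.5866
  t6: -0.5244
  t7: -0.5291
  t8: +3.3997
Σ = +12.2404 → |volume| = 12.24

Directed edges: 24 total, each appears once with its reverse present → watertight.


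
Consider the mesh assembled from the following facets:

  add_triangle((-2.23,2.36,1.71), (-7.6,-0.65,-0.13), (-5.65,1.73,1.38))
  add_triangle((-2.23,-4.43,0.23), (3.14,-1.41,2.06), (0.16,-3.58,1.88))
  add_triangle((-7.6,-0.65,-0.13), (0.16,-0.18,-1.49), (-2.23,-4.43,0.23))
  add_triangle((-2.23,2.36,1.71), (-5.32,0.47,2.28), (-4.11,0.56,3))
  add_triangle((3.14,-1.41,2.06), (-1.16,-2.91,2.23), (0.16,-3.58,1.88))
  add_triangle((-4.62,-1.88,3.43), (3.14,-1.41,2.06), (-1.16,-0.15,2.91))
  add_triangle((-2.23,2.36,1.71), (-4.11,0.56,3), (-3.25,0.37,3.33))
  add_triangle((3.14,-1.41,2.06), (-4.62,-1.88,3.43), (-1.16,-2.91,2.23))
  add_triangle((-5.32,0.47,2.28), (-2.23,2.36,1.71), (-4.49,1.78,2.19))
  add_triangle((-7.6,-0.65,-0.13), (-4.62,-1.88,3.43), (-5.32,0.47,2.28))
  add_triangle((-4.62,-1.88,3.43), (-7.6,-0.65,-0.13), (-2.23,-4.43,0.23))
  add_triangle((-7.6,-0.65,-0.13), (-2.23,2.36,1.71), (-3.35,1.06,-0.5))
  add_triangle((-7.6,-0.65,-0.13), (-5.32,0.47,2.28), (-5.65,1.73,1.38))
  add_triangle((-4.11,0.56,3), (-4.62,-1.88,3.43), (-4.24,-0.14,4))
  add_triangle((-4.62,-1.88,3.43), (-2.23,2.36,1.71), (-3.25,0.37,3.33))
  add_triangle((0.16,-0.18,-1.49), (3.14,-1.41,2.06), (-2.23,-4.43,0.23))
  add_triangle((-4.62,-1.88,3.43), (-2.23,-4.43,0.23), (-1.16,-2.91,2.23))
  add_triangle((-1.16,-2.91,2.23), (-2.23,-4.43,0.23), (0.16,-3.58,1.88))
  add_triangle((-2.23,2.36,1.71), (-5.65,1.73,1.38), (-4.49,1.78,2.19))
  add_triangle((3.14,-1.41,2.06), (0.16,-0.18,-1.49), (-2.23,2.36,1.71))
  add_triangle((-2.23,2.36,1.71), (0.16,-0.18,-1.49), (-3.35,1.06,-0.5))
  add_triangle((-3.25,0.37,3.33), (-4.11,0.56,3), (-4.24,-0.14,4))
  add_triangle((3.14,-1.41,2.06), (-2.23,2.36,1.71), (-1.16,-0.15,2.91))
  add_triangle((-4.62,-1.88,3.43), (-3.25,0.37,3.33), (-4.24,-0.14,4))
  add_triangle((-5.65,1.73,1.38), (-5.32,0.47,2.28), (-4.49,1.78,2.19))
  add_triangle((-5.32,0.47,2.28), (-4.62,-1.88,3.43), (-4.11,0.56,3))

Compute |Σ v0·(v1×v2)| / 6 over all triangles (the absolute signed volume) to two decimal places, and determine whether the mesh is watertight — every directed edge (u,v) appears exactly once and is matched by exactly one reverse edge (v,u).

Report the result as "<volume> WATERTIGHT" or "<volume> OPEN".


Per-triangle v0·(v1×v2)/6:
  t1: -0.1299
  t2: +1.9372
  t3: +8.0814
  t4: +2.2437
  t5: +2.3042
  t6: +5.3290
  t7: +1.3530
  t8: +5.4105
  t9: +0.4156
  t10: +8.5709
  t11: +18.3383
  t12: +4.4119
  t13: +4.9168
  t14: +1.5275
  t15: -2.2365
  t16: +4.6294
  t17: +6.3888
  t18: +2.6304
  t19: +1.2821
  t20: +0.9545
  t21: +1.2508
  t22: +0.4257
  t23: +3.7242
  t24: +0.0090
  t25: +1.5674
  t26: +2.7660
Σ = +88.1019 → |volume| = 88.10

Directed edges: 78 total; 6 unmatched, e.g. (-7.6,-0.65,-0.13)→(0.16,-0.18,-1.49) → open.

88.10 OPEN


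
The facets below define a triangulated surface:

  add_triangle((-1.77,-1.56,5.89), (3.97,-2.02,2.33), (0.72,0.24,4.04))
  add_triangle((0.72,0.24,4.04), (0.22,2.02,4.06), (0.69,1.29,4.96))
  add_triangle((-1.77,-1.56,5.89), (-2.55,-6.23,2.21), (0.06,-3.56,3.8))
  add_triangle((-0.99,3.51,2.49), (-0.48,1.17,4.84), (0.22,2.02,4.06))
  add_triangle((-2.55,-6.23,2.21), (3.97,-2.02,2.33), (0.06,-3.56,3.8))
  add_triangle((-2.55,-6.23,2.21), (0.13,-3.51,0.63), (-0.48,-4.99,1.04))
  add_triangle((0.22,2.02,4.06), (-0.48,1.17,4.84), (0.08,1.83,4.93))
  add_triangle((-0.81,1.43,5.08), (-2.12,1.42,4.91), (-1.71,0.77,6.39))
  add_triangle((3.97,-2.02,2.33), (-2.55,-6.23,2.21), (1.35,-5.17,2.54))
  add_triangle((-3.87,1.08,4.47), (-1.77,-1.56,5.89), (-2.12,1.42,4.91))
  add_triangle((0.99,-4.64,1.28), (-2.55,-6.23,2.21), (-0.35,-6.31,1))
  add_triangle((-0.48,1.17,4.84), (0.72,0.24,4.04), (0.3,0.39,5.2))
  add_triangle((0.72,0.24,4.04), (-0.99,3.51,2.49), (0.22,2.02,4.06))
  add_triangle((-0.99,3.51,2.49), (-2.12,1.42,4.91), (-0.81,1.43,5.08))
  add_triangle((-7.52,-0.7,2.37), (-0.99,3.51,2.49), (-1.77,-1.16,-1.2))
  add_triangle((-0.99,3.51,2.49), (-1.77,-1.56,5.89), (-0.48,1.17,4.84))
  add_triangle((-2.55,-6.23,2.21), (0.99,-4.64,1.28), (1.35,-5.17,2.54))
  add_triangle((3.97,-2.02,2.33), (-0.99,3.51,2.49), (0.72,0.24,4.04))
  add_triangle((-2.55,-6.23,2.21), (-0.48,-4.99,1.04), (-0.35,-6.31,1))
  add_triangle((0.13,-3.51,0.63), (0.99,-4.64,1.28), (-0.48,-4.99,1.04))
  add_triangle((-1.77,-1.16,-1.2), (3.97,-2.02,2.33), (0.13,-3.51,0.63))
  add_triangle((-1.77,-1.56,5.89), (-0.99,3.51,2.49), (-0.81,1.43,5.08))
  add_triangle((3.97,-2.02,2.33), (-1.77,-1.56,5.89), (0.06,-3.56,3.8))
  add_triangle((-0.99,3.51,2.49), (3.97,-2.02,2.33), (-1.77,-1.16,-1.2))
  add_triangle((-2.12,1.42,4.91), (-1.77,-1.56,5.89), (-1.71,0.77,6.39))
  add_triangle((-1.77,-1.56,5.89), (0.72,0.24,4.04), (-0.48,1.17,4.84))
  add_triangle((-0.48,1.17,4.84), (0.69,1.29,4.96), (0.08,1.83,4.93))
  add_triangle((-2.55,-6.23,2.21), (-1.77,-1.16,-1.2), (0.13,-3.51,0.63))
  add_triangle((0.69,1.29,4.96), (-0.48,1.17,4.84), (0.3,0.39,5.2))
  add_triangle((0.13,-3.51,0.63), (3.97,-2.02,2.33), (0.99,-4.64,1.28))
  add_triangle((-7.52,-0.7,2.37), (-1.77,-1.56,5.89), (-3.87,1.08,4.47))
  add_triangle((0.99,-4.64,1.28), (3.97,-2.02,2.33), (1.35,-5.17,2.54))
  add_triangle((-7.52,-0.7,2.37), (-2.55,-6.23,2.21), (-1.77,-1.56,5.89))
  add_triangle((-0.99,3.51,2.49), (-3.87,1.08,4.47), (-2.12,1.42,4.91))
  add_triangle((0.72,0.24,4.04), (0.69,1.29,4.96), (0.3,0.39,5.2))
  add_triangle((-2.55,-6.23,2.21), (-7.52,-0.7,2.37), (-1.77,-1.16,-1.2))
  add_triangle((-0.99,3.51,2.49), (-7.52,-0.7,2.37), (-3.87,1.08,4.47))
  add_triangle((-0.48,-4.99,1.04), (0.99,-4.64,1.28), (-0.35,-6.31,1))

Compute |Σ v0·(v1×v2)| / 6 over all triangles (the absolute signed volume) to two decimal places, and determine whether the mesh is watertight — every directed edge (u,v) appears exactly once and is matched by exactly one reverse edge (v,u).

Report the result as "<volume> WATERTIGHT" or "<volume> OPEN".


165.06 OPEN

Per-triangle v0·(v1×v2)/6:
  t1: +8.6694
  t2: -0.1052
  t3: +11.3875
  t4: +2.0831
  t5: +10.0951
  t6: -0.1898
  t7: +0.1561
  t8: +1.1868
  t9: +2.2903
  t10: +5.3154
  t11: +2.8666
  t12: -0.2991
  t13: -0.5773
  t14: +3.1611
  t15: +5.2193
  t16: +4.5704
  t17: +3.4352
  t18: +5.9635
  t19: -0.3164
  t20: +0.2430
  t21: +1.1222
  t22: -3.5916
  t23: +10.0516
  t24: -3.8665
  t25: +2.1194
  t26: +3.4020
  t27: +0.5667
  t28: +3.4487
  t29: +0.8865
  t30: +0.0773
  t31: +15.3090
  t32: +2.7098
  t33: +37.5894
  t34: +4.4143
  t35: +0.4094
  t36: +14.9569
  t37: +10.7428
  t38: -0.4433
Σ = +165.0597 → |volume| = 165.06

Directed edges: 114 total; 6 unmatched, e.g. (0.22,2.02,4.06)→(0.69,1.29,4.96) → open.
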